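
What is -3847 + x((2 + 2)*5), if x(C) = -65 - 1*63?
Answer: -3975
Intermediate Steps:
x(C) = -128 (x(C) = -65 - 63 = -128)
-3847 + x((2 + 2)*5) = -3847 - 128 = -3975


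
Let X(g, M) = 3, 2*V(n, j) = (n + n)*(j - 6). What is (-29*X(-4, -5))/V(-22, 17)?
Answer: 87/242 ≈ 0.35950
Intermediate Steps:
V(n, j) = n*(-6 + j) (V(n, j) = ((n + n)*(j - 6))/2 = ((2*n)*(-6 + j))/2 = (2*n*(-6 + j))/2 = n*(-6 + j))
(-29*X(-4, -5))/V(-22, 17) = (-29*3)/((-22*(-6 + 17))) = -87/((-22*11)) = -87/(-242) = -87*(-1/242) = 87/242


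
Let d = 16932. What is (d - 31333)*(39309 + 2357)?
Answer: -600032066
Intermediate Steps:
(d - 31333)*(39309 + 2357) = (16932 - 31333)*(39309 + 2357) = -14401*41666 = -600032066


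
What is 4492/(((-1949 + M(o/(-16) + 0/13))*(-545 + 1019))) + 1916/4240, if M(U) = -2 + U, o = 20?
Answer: 876978067/1961776980 ≈ 0.44703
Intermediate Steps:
4492/(((-1949 + M(o/(-16) + 0/13))*(-545 + 1019))) + 1916/4240 = 4492/(((-1949 + (-2 + (20/(-16) + 0/13)))*(-545 + 1019))) + 1916/4240 = 4492/(((-1949 + (-2 + (20*(-1/16) + 0*(1/13))))*474)) + 1916*(1/4240) = 4492/(((-1949 + (-2 + (-5/4 + 0)))*474)) + 479/1060 = 4492/(((-1949 + (-2 - 5/4))*474)) + 479/1060 = 4492/(((-1949 - 13/4)*474)) + 479/1060 = 4492/((-7809/4*474)) + 479/1060 = 4492/(-1850733/2) + 479/1060 = 4492*(-2/1850733) + 479/1060 = -8984/1850733 + 479/1060 = 876978067/1961776980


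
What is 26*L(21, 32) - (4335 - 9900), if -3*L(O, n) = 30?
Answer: 5305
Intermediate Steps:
L(O, n) = -10 (L(O, n) = -⅓*30 = -10)
26*L(21, 32) - (4335 - 9900) = 26*(-10) - (4335 - 9900) = -260 - 1*(-5565) = -260 + 5565 = 5305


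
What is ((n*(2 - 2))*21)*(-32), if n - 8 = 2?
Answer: 0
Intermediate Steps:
n = 10 (n = 8 + 2 = 10)
((n*(2 - 2))*21)*(-32) = ((10*(2 - 2))*21)*(-32) = ((10*0)*21)*(-32) = (0*21)*(-32) = 0*(-32) = 0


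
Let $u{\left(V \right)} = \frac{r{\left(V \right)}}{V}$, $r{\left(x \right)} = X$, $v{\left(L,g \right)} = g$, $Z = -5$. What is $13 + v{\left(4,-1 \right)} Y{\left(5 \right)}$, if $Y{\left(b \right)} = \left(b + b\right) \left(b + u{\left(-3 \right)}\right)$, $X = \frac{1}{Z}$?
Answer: $- \frac{113}{3} \approx -37.667$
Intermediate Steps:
$X = - \frac{1}{5}$ ($X = \frac{1}{-5} = - \frac{1}{5} \approx -0.2$)
$r{\left(x \right)} = - \frac{1}{5}$
$u{\left(V \right)} = - \frac{1}{5 V}$
$Y{\left(b \right)} = 2 b \left(\frac{1}{15} + b\right)$ ($Y{\left(b \right)} = \left(b + b\right) \left(b - \frac{1}{5 \left(-3\right)}\right) = 2 b \left(b - - \frac{1}{15}\right) = 2 b \left(b + \frac{1}{15}\right) = 2 b \left(\frac{1}{15} + b\right)$)
$13 + v{\left(4,-1 \right)} Y{\left(5 \right)} = 13 - \frac{2}{15} \cdot 5 \left(1 + 15 \cdot 5\right) = 13 - \frac{2}{15} \cdot 5 \left(1 + 75\right) = 13 - \frac{2}{15} \cdot 5 \cdot 76 = 13 - \frac{152}{3} = - \frac{113}{3}$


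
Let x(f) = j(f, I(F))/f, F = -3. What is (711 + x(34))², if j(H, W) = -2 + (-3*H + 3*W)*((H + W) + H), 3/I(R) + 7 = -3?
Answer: 2960350801489/11560000 ≈ 2.5609e+5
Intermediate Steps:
I(R) = -3/10 (I(R) = 3/(-7 - 3) = 3/(-10) = 3*(-⅒) = -3/10)
j(H, W) = -2 + (W + 2*H)*(-3*H + 3*W) (j(H, W) = -2 + (-3*H + 3*W)*(W + 2*H) = -2 + (W + 2*H)*(-3*H + 3*W))
x(f) = (-173/100 - 6*f² - 9*f/10)/f (x(f) = (-2 - 6*f² + 3*(-3/10)² + 3*f*(-3/10))/f = (-2 - 6*f² + 3*(9/100) - 9*f/10)/f = (-2 - 6*f² + 27/100 - 9*f/10)/f = (-173/100 - 6*f² - 9*f/10)/f)
(711 + x(34))² = (711 + (-9/10 - 6*34 - 173/100/34))² = (711 + (-9/10 - 204 - 173/100*1/34))² = (711 + (-9/10 - 204 - 173/3400))² = (711 - 696833/3400)² = (1720567/3400)² = 2960350801489/11560000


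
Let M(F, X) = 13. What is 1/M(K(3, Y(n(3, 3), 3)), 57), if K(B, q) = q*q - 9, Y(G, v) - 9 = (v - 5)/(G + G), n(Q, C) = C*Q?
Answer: 1/13 ≈ 0.076923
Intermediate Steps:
Y(G, v) = 9 + (-5 + v)/(2*G) (Y(G, v) = 9 + (v - 5)/(G + G) = 9 + (-5 + v)/((2*G)) = 9 + (-5 + v)*(1/(2*G)) = 9 + (-5 + v)/(2*G))
K(B, q) = -9 + q² (K(B, q) = q² - 9 = -9 + q²)
1/M(K(3, Y(n(3, 3), 3)), 57) = 1/13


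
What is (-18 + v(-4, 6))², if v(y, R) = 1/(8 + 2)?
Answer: 32041/100 ≈ 320.41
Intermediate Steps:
v(y, R) = ⅒ (v(y, R) = 1/10 = ⅒)
(-18 + v(-4, 6))² = (-18 + ⅒)² = (-179/10)² = 32041/100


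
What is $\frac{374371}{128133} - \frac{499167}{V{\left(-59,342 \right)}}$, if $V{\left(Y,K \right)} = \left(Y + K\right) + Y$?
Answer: $- \frac{2777213309}{1247904} \approx -2225.5$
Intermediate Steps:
$V{\left(Y,K \right)} = K + 2 Y$ ($V{\left(Y,K \right)} = \left(K + Y\right) + Y = K + 2 Y$)
$\frac{374371}{128133} - \frac{499167}{V{\left(-59,342 \right)}} = \frac{374371}{128133} - \frac{499167}{342 + 2 \left(-59\right)} = 374371 \cdot \frac{1}{128133} - \frac{499167}{342 - 118} = \frac{16277}{5571} - \frac{499167}{224} = - \frac{2777213309}{1247904}$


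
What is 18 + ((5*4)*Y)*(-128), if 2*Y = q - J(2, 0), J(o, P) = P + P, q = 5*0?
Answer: 18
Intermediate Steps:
q = 0
J(o, P) = 2*P
Y = 0 (Y = (0 - 2*0)/2 = (0 - 1*0)/2 = (0 + 0)/2 = (½)*0 = 0)
18 + ((5*4)*Y)*(-128) = 18 + ((5*4)*0)*(-128) = 18 + (20*0)*(-128) = 18 + 0*(-128) = 18 + 0 = 18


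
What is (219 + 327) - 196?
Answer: 350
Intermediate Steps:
(219 + 327) - 196 = 546 - 196 = 350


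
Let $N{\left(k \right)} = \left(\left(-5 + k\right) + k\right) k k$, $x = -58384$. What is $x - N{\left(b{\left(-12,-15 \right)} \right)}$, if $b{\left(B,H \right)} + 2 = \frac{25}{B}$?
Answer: $- \frac{50254097}{864} \approx -58164.0$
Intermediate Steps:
$b{\left(B,H \right)} = -2 + \frac{25}{B}$
$N{\left(k \right)} = k^{2} \left(-5 + 2 k\right)$ ($N{\left(k \right)} = \left(-5 + 2 k\right) k k = k \left(-5 + 2 k\right) k = k^{2} \left(-5 + 2 k\right)$)
$x - N{\left(b{\left(-12,-15 \right)} \right)} = -58384 - \left(-2 + \frac{25}{-12}\right)^{2} \left(-5 + 2 \left(-2 + \frac{25}{-12}\right)\right) = -58384 - \left(-2 + 25 \left(- \frac{1}{12}\right)\right)^{2} \left(-5 + 2 \left(-2 + 25 \left(- \frac{1}{12}\right)\right)\right) = -58384 - \left(-2 - \frac{25}{12}\right)^{2} \left(-5 + 2 \left(-2 - \frac{25}{12}\right)\right) = -58384 - \left(- \frac{49}{12}\right)^{2} \left(-5 + 2 \left(- \frac{49}{12}\right)\right) = -58384 - \frac{2401 \left(-5 - \frac{49}{6}\right)}{144} = -58384 - \frac{2401}{144} \left(- \frac{79}{6}\right) = -58384 - - \frac{189679}{864} = -58384 + \frac{189679}{864} = - \frac{50254097}{864}$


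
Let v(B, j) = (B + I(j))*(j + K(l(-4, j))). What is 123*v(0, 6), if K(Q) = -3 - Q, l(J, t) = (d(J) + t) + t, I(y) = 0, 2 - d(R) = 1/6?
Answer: 0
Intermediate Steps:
d(R) = 11/6 (d(R) = 2 - 1/6 = 11/6)
l(J, t) = 11/6 + 2*t (l(J, t) = (11/6 + t) + t = 11/6 + 2*t)
v(B, j) = B*(-29/6 - j) (v(B, j) = (B + 0)*(j + (-3 - (11/6 + 2*j))) = B*(j + (-3 + (-11/6 - 2*j))) = B*(j + (-29/6 - 2*j)) = B*(-29/6 - j))
123*v(0, 6) = 123*((1/6)*0*(-29 - 6*6)) = 123*((1/6)*0*(-29 - 36)) = 123*((1/6)*0*(-65)) = 123*0 = 0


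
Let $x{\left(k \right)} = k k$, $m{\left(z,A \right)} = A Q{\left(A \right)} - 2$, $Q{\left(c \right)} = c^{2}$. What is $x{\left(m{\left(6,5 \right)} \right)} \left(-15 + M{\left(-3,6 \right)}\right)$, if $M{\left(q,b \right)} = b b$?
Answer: $317709$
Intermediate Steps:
$M{\left(q,b \right)} = b^{2}$
$m{\left(z,A \right)} = -2 + A^{3}$ ($m{\left(z,A \right)} = A A^{2} - 2 = A^{3} - 2 = -2 + A^{3}$)
$x{\left(k \right)} = k^{2}$
$x{\left(m{\left(6,5 \right)} \right)} \left(-15 + M{\left(-3,6 \right)}\right) = \left(-2 + 5^{3}\right)^{2} \left(-15 + 6^{2}\right) = \left(-2 + 125\right)^{2} \left(-15 + 36\right) = 123^{2} \cdot 21 = 15129 \cdot 21 = 317709$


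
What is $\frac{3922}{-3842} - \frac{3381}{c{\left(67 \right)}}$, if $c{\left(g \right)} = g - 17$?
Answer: $- \frac{6592951}{96050} \approx -68.641$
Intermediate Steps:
$c{\left(g \right)} = -17 + g$ ($c{\left(g \right)} = g - 17 = -17 + g$)
$\frac{3922}{-3842} - \frac{3381}{c{\left(67 \right)}} = \frac{3922}{-3842} - \frac{3381}{-17 + 67} = 3922 \left(- \frac{1}{3842}\right) - \frac{3381}{50} = - \frac{1961}{1921} - \frac{3381}{50} = - \frac{6592951}{96050}$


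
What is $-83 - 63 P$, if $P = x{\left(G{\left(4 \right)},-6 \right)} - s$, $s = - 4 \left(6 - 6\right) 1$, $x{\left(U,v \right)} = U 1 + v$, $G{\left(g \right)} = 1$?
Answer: $232$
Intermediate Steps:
$x{\left(U,v \right)} = U + v$
$s = 0$ ($s = - 4 \left(6 - 6\right) 1 = \left(-4\right) 0 \cdot 1 = 0 \cdot 1 = 0$)
$P = -5$ ($P = \left(1 - 6\right) - 0 = -5 + 0 = -5$)
$-83 - 63 P = -83 - -315 = -83 + 315 = 232$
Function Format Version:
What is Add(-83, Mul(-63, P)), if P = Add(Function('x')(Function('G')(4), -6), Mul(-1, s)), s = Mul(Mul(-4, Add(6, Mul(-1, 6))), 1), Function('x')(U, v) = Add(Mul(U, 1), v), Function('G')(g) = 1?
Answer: 232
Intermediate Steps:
Function('x')(U, v) = Add(U, v)
s = 0 (s = Mul(Mul(-4, Add(6, -6)), 1) = Mul(Mul(-4, 0), 1) = Mul(0, 1) = 0)
P = -5 (P = Add(Add(1, -6), Mul(-1, 0)) = Add(-5, 0) = -5)
Add(-83, Mul(-63, P)) = Add(-83, Mul(-63, -5)) = Add(-83, 315) = 232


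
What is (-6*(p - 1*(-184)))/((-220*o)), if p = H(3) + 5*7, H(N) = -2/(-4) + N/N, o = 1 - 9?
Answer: -1323/1760 ≈ -0.75170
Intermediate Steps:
o = -8
H(N) = 3/2 (H(N) = -2*(-1/4) + 1 = 1/2 + 1 = 3/2)
p = 73/2 (p = 3/2 + 5*7 = 3/2 + 35 = 73/2 ≈ 36.500)
(-6*(p - 1*(-184)))/((-220*o)) = (-6*(73/2 - 1*(-184)))/((-220*(-8))) = -6*(73/2 + 184)/1760 = -6*441/2*(1/1760) = -1323*1/1760 = -1323/1760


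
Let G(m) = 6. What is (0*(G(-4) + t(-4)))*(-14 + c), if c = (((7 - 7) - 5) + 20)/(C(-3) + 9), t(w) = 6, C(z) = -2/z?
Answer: 0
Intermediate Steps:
c = 45/29 (c = (((7 - 7) - 5) + 20)/(-2/(-3) + 9) = ((0 - 5) + 20)/(-2*(-1/3) + 9) = (-5 + 20)/(2/3 + 9) = 15/(29/3) = 15*(3/29) = 45/29 ≈ 1.5517)
(0*(G(-4) + t(-4)))*(-14 + c) = (0*(6 + 6))*(-14 + 45/29) = (0*12)*(-361/29) = 0*(-361/29) = 0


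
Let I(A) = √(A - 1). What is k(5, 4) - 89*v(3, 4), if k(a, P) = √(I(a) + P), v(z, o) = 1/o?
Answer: -89/4 + √6 ≈ -19.801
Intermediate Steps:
I(A) = √(-1 + A)
k(a, P) = √(P + √(-1 + a)) (k(a, P) = √(√(-1 + a) + P) = √(P + √(-1 + a)))
k(5, 4) - 89*v(3, 4) = √(4 + √(-1 + 5)) - 89/4 = √(4 + √4) - 89*¼ = √(4 + 2) - 89/4 = √6 - 89/4 = -89/4 + √6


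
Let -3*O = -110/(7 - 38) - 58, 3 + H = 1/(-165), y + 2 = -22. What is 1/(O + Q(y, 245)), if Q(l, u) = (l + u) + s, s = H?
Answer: 5115/1207879 ≈ 0.0042347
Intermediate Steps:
y = -24 (y = -2 - 22 = -24)
H = -496/165 (H = -3 + 1/(-165) = -3 - 1/165 = -496/165 ≈ -3.0061)
O = 1688/93 (O = -(-110/(7 - 38) - 58)/3 = -(-110/(-31) - 58)/3 = -(-1/31*(-110) - 58)/3 = -(110/31 - 58)/3 = -1/3*(-1688/31) = 1688/93 ≈ 18.151)
s = -496/165 ≈ -3.0061
Q(l, u) = -496/165 + l + u (Q(l, u) = (l + u) - 496/165 = -496/165 + l + u)
1/(O + Q(y, 245)) = 1/(1688/93 + (-496/165 - 24 + 245)) = 1/(1688/93 + 35969/165) = 1/(1207879/5115) = 5115/1207879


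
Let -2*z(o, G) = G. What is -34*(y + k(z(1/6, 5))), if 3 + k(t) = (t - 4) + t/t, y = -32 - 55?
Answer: 3247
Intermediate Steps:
z(o, G) = -G/2
y = -87
k(t) = -6 + t (k(t) = -3 + ((t - 4) + t/t) = -3 + ((-4 + t) + 1) = -3 + (-3 + t) = -6 + t)
-34*(y + k(z(1/6, 5))) = -34*(-87 + (-6 - ½*5)) = -34*(-87 + (-6 - 5/2)) = -34*(-87 - 17/2) = -34*(-191/2) = 3247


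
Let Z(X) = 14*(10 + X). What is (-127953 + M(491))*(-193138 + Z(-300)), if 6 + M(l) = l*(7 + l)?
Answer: -22985201682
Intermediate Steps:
Z(X) = 140 + 14*X
M(l) = -6 + l*(7 + l)
(-127953 + M(491))*(-193138 + Z(-300)) = (-127953 + (-6 + 491² + 7*491))*(-193138 + (140 + 14*(-300))) = (-127953 + (-6 + 241081 + 3437))*(-193138 + (140 - 4200)) = (-127953 + 244512)*(-193138 - 4060) = 116559*(-197198) = -22985201682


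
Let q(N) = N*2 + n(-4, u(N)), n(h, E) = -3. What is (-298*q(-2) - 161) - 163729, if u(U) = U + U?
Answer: -161804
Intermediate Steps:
u(U) = 2*U
q(N) = -3 + 2*N (q(N) = N*2 - 3 = 2*N - 3 = -3 + 2*N)
(-298*q(-2) - 161) - 163729 = (-298*(-3 + 2*(-2)) - 161) - 163729 = (-298*(-3 - 4) - 161) - 163729 = (-298*(-7) - 161) - 163729 = (2086 - 161) - 163729 = 1925 - 163729 = -161804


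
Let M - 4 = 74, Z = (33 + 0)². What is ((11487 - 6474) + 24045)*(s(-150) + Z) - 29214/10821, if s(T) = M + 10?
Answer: 123363956724/3607 ≈ 3.4201e+7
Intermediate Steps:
Z = 1089 (Z = 33² = 1089)
M = 78 (M = 4 + 74 = 78)
s(T) = 88 (s(T) = 78 + 10 = 88)
((11487 - 6474) + 24045)*(s(-150) + Z) - 29214/10821 = ((11487 - 6474) + 24045)*(88 + 1089) - 29214/10821 = (5013 + 24045)*1177 - 29214/10821 = 29058*1177 - 1*9738/3607 = 34201266 - 9738/3607 = 123363956724/3607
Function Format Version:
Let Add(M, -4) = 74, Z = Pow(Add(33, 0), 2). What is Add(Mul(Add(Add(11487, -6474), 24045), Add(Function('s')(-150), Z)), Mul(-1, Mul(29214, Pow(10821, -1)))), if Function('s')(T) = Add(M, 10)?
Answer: Rational(123363956724, 3607) ≈ 3.4201e+7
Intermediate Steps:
Z = 1089 (Z = Pow(33, 2) = 1089)
M = 78 (M = Add(4, 74) = 78)
Function('s')(T) = 88 (Function('s')(T) = Add(78, 10) = 88)
Add(Mul(Add(Add(11487, -6474), 24045), Add(Function('s')(-150), Z)), Mul(-1, Mul(29214, Pow(10821, -1)))) = Add(Mul(Add(Add(11487, -6474), 24045), Add(88, 1089)), Mul(-1, Mul(29214, Pow(10821, -1)))) = Add(Mul(Add(5013, 24045), 1177), Mul(-1, Mul(29214, Rational(1, 10821)))) = Add(Mul(29058, 1177), Mul(-1, Rational(9738, 3607))) = Add(34201266, Rational(-9738, 3607)) = Rational(123363956724, 3607)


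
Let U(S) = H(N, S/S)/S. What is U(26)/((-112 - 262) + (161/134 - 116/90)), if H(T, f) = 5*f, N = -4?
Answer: -15075/29324711 ≈ -0.00051407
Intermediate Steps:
U(S) = 5/S (U(S) = (5*(S/S))/S = (5*1)/S = 5/S)
U(26)/((-112 - 262) + (161/134 - 116/90)) = (5/26)/((-112 - 262) + (161/134 - 116/90)) = (5*(1/26))/(-374 + (161*(1/134) - 116*1/90)) = 5/(26*(-374 + (161/134 - 58/45))) = 5/(26*(-374 - 527/6030)) = 5/(26*(-2255747/6030)) = (5/26)*(-6030/2255747) = -15075/29324711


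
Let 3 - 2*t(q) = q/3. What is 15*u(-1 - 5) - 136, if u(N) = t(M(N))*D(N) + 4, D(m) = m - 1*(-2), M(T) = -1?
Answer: -176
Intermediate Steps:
t(q) = 3/2 - q/6 (t(q) = 3/2 - q/(2*3) = 3/2 - q/6)
D(m) = 2 + m (D(m) = m + 2 = 2 + m)
u(N) = 22/3 + 5*N/3 (u(N) = (3/2 - ⅙*(-1))*(2 + N) + 4 = (3/2 + ⅙)*(2 + N) + 4 = 5*(2 + N)/3 + 4 = (10/3 + 5*N/3) + 4 = 22/3 + 5*N/3)
15*u(-1 - 5) - 136 = 15*(22/3 + 5*(-1 - 5)/3) - 136 = 15*(22/3 + (5/3)*(-6)) - 136 = 15*(22/3 - 10) - 136 = 15*(-8/3) - 136 = -40 - 136 = -176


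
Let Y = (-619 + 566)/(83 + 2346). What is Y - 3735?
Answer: -9072368/2429 ≈ -3735.0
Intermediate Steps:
Y = -53/2429 ≈ -0.021820
Y - 3735 = -53/2429 - 3735 = -9072368/2429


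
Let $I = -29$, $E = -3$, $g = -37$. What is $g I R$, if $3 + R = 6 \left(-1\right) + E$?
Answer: $-12876$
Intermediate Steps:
$R = -12$ ($R = -3 + \left(6 \left(-1\right) - 3\right) = -3 - 9 = -12$)
$g I R = \left(-37\right) \left(-29\right) \left(-12\right) = 1073 \left(-12\right) = -12876$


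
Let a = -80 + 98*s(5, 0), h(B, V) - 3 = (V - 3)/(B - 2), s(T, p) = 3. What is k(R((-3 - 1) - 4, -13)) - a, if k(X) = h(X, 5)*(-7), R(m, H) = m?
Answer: -1168/5 ≈ -233.60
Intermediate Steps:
h(B, V) = 3 + (-3 + V)/(-2 + B) (h(B, V) = 3 + (V - 3)/(B - 2) = 3 + (-3 + V)/(-2 + B))
k(X) = -7*(-4 + 3*X)/(-2 + X) (k(X) = ((-9 + 5 + 3*X)/(-2 + X))*(-7) = ((-4 + 3*X)/(-2 + X))*(-7) = -7*(-4 + 3*X)/(-2 + X))
a = 214 (a = -80 + 98*3 = -80 + 294 = 214)
k(R((-3 - 1) - 4, -13)) - a = 7*(4 - 3*((-3 - 1) - 4))/(-2 + ((-3 - 1) - 4)) - 1*214 = 7*(4 - 3*(-4 - 4))/(-2 + (-4 - 4)) - 214 = 7*(4 - 3*(-8))/(-2 - 8) - 214 = 7*(4 + 24)/(-10) - 214 = 7*(-⅒)*28 - 214 = -98/5 - 214 = -1168/5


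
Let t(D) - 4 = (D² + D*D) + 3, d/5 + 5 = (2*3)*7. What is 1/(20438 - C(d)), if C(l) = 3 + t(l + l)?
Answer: -1/253372 ≈ -3.9468e-6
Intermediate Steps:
d = 185 (d = -25 + 5*((2*3)*7) = -25 + 5*(6*7) = -25 + 5*42 = -25 + 210 = 185)
t(D) = 7 + 2*D² (t(D) = 4 + ((D² + D*D) + 3) = 4 + ((D² + D²) + 3) = 4 + (2*D² + 3) = 4 + (3 + 2*D²) = 7 + 2*D²)
C(l) = 10 + 8*l² (C(l) = 3 + (7 + 2*(l + l)²) = 3 + (7 + 2*(2*l)²) = 3 + (7 + 2*(4*l²)) = 3 + (7 + 8*l²) = 10 + 8*l²)
1/(20438 - C(d)) = 1/(20438 - (10 + 8*185²)) = 1/(20438 - (10 + 8*34225)) = 1/(20438 - (10 + 273800)) = 1/(20438 - 1*273810) = 1/(20438 - 273810) = 1/(-253372) = -1/253372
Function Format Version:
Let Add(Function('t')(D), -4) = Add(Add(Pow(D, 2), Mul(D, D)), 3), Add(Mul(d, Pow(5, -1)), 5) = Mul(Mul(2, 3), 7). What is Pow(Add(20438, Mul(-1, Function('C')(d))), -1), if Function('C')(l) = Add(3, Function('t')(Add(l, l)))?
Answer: Rational(-1, 253372) ≈ -3.9468e-6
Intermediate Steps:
d = 185 (d = Add(-25, Mul(5, Mul(Mul(2, 3), 7))) = Add(-25, Mul(5, Mul(6, 7))) = Add(-25, Mul(5, 42)) = Add(-25, 210) = 185)
Function('t')(D) = Add(7, Mul(2, Pow(D, 2))) (Function('t')(D) = Add(4, Add(Add(Pow(D, 2), Mul(D, D)), 3)) = Add(4, Add(Add(Pow(D, 2), Pow(D, 2)), 3)) = Add(4, Add(Mul(2, Pow(D, 2)), 3)) = Add(4, Add(3, Mul(2, Pow(D, 2)))) = Add(7, Mul(2, Pow(D, 2))))
Function('C')(l) = Add(10, Mul(8, Pow(l, 2))) (Function('C')(l) = Add(3, Add(7, Mul(2, Pow(Add(l, l), 2)))) = Add(3, Add(7, Mul(2, Pow(Mul(2, l), 2)))) = Add(3, Add(7, Mul(2, Mul(4, Pow(l, 2))))) = Add(3, Add(7, Mul(8, Pow(l, 2)))) = Add(10, Mul(8, Pow(l, 2))))
Pow(Add(20438, Mul(-1, Function('C')(d))), -1) = Pow(Add(20438, Mul(-1, Add(10, Mul(8, Pow(185, 2))))), -1) = Pow(Add(20438, Mul(-1, Add(10, Mul(8, 34225)))), -1) = Pow(Add(20438, Mul(-1, Add(10, 273800))), -1) = Pow(Add(20438, Mul(-1, 273810)), -1) = Pow(Add(20438, -273810), -1) = Pow(-253372, -1) = Rational(-1, 253372)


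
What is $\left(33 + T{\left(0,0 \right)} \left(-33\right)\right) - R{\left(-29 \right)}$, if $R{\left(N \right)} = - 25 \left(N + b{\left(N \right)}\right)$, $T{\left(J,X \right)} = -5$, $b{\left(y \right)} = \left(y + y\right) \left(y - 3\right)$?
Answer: $45873$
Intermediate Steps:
$b{\left(y \right)} = 2 y \left(-3 + y\right)$
$R{\left(N \right)} = - 25 N - 50 N \left(-3 + N\right)$ ($R{\left(N \right)} = - 25 \left(N + 2 N \left(-3 + N\right)\right) = - 25 N - 50 N \left(-3 + N\right)$)
$\left(33 + T{\left(0,0 \right)} \left(-33\right)\right) - R{\left(-29 \right)} = \left(33 - -165\right) - 25 \left(-29\right) \left(5 - -58\right) = \left(33 + 165\right) - 25 \left(-29\right) \left(5 + 58\right) = 198 - 25 \left(-29\right) 63 = 198 - -45675 = 198 + 45675 = 45873$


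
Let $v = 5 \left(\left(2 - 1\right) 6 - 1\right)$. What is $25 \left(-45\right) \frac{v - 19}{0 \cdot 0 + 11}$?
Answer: $- \frac{6750}{11} \approx -613.64$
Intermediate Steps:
$v = 25$ ($v = 5 \left(1 \cdot 6 - 1\right) = 5 \left(6 - 1\right) = 5 \cdot 5 = 25$)
$25 \left(-45\right) \frac{v - 19}{0 \cdot 0 + 11} = 25 \left(-45\right) \frac{25 - 19}{0 \cdot 0 + 11} = - 1125 \frac{6}{0 + 11} = - 1125 \cdot \frac{6}{11} = - 1125 \cdot 6 \cdot \frac{1}{11} = \left(-1125\right) \frac{6}{11} = - \frac{6750}{11}$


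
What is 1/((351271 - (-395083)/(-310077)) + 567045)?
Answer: 310077/284748275249 ≈ 1.0890e-6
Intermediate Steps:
1/((351271 - (-395083)/(-310077)) + 567045) = 1/((351271 - (-395083)*(-1)/310077) + 567045) = 1/((351271 - 1*395083/310077) + 567045) = 1/((351271 - 395083/310077) + 567045) = 1/(108920662784/310077 + 567045) = 1/(284748275249/310077) = 310077/284748275249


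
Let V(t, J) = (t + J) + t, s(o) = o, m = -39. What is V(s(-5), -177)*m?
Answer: 7293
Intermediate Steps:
V(t, J) = J + 2*t (V(t, J) = (J + t) + t = J + 2*t)
V(s(-5), -177)*m = (-177 + 2*(-5))*(-39) = (-177 - 10)*(-39) = -187*(-39) = 7293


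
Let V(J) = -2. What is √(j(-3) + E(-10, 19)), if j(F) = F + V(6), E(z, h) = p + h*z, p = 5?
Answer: I*√190 ≈ 13.784*I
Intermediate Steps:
E(z, h) = 5 + h*z
j(F) = -2 + F (j(F) = F - 2 = -2 + F)
√(j(-3) + E(-10, 19)) = √((-2 - 3) + (5 + 19*(-10))) = √(-5 + (5 - 190)) = √(-5 - 185) = √(-190) = I*√190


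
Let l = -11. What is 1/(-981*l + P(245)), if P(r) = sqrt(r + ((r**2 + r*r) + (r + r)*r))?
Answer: 11/118456 - 7*sqrt(545)/38735112 ≈ 8.8643e-5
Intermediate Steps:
P(r) = sqrt(r + 4*r**2) (P(r) = sqrt(r + ((r**2 + r**2) + (2*r)*r)) = sqrt(r + (2*r**2 + 2*r**2)) = sqrt(r + 4*r**2))
1/(-981*l + P(245)) = 1/(-981*(-11) + sqrt(245*(1 + 4*245))) = 1/(10791 + sqrt(245*(1 + 980))) = 1/(10791 + sqrt(245*981)) = 1/(10791 + sqrt(240345)) = 1/(10791 + 21*sqrt(545))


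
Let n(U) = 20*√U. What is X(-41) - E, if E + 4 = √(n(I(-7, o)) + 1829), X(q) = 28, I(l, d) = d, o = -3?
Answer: 32 - √(1829 + 20*I*√3) ≈ -10.769 - 0.40498*I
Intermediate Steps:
E = -4 + √(1829 + 20*I*√3) (E = -4 + √(20*√(-3) + 1829) = -4 + √(20*(I*√3) + 1829) = -4 + √(20*I*√3 + 1829) = -4 + √(1829 + 20*I*√3) ≈ 38.769 + 0.40498*I)
X(-41) - E = 28 - (-4 + √(1829 + 20*I*√3)) = 28 + (4 - √(1829 + 20*I*√3)) = 32 - √(1829 + 20*I*√3)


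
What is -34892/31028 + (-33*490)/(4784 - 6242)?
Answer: 18785426/1884951 ≈ 9.9660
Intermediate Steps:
-34892/31028 + (-33*490)/(4784 - 6242) = -34892*1/31028 - 16170/(-1458) = -8723/7757 - 16170*(-1/1458) = -8723/7757 + 2695/243 = 18785426/1884951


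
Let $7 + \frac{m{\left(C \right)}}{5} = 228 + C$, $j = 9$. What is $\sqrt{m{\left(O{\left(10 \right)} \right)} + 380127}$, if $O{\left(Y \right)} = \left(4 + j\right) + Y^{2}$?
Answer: $\sqrt{381797} \approx 617.9$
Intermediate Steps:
$O{\left(Y \right)} = 13 + Y^{2}$ ($O{\left(Y \right)} = \left(4 + 9\right) + Y^{2} = 13 + Y^{2}$)
$m{\left(C \right)} = 1105 + 5 C$ ($m{\left(C \right)} = -35 + 5 \left(228 + C\right) = -35 + \left(1140 + 5 C\right) = 1105 + 5 C$)
$\sqrt{m{\left(O{\left(10 \right)} \right)} + 380127} = \sqrt{\left(1105 + 5 \left(13 + 10^{2}\right)\right) + 380127} = \sqrt{\left(1105 + 5 \left(13 + 100\right)\right) + 380127} = \sqrt{\left(1105 + 5 \cdot 113\right) + 380127} = \sqrt{\left(1105 + 565\right) + 380127} = \sqrt{1670 + 380127} = \sqrt{381797}$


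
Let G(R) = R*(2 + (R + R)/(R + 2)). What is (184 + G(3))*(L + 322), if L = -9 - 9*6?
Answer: 250712/5 ≈ 50142.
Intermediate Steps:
L = -63 (L = -9 - 54 = -63)
G(R) = R*(2 + 2*R/(2 + R)) (G(R) = R*(2 + (2*R)/(2 + R)) = R*(2 + 2*R/(2 + R)))
(184 + G(3))*(L + 322) = (184 + 4*3*(1 + 3)/(2 + 3))*(-63 + 322) = (184 + 4*3*4/5)*259 = (184 + 4*3*(⅕)*4)*259 = (184 + 48/5)*259 = (968/5)*259 = 250712/5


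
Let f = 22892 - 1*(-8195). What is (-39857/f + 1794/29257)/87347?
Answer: -1110326171/79443176021573 ≈ -1.3976e-5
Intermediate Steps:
f = 31087 (f = 22892 + 8195 = 31087)
(-39857/f + 1794/29257)/87347 = (-39857/31087 + 1794/29257)/87347 = (-39857*1/31087 + 1794*(1/29257))*(1/87347) = (-39857/31087 + 1794/29257)*(1/87347) = -1110326171/909512359*1/87347 = -1110326171/79443176021573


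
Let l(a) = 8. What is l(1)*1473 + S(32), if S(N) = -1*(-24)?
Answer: 11808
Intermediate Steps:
S(N) = 24
l(1)*1473 + S(32) = 8*1473 + 24 = 11784 + 24 = 11808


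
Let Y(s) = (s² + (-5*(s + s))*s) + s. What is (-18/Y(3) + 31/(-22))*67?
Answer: -22579/286 ≈ -78.948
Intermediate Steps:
Y(s) = s - 9*s² (Y(s) = (s² + (-10*s)*s) + s = (s² - 10*s²) + s = -9*s² + s = s - 9*s²)
(-18/Y(3) + 31/(-22))*67 = (-18*1/(3*(1 - 9*3)) + 31/(-22))*67 = (-18*1/(3*(1 - 27)) + 31*(-1/22))*67 = (-18/(3*(-26)) - 31/22)*67 = (-18/(-78) - 31/22)*67 = (-18*(-1/78) - 31/22)*67 = (3/13 - 31/22)*67 = -337/286*67 = -22579/286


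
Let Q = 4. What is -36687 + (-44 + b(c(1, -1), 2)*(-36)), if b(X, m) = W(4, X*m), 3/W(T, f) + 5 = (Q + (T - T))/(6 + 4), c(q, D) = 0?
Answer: -844273/23 ≈ -36708.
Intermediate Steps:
W(T, f) = -15/23 (W(T, f) = 3/(-5 + (4 + (T - T))/(6 + 4)) = 3/(-5 + (4 + 0)/10) = 3/(-5 + 4*(1/10)) = 3/(-5 + 2/5) = 3/(-23/5) = 3*(-5/23) = -15/23)
b(X, m) = -15/23
-36687 + (-44 + b(c(1, -1), 2)*(-36)) = -36687 + (-44 - 15/23*(-36)) = -36687 + (-44 + 540/23) = -36687 - 472/23 = -844273/23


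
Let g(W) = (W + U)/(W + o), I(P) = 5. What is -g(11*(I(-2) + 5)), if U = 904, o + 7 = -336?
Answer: 1014/233 ≈ 4.3519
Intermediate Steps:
o = -343 (o = -7 - 336 = -343)
g(W) = (904 + W)/(-343 + W) (g(W) = (W + 904)/(W - 343) = (904 + W)/(-343 + W))
-g(11*(I(-2) + 5)) = -(904 + 11*(5 + 5))/(-343 + 11*(5 + 5)) = -(904 + 11*10)/(-343 + 11*10) = -(904 + 110)/(-343 + 110) = -1014/(-233) = -(-1)*1014/233 = -1*(-1014/233) = 1014/233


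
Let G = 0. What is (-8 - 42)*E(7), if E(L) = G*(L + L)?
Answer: 0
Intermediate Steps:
E(L) = 0 (E(L) = 0*(L + L) = 0*(2*L) = 0)
(-8 - 42)*E(7) = (-8 - 42)*0 = -50*0 = 0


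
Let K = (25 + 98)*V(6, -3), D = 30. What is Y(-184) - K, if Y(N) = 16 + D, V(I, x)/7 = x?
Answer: 2629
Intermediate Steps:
V(I, x) = 7*x
K = -2583 (K = (25 + 98)*(7*(-3)) = 123*(-21) = -2583)
Y(N) = 46 (Y(N) = 16 + 30 = 46)
Y(-184) - K = 46 - 1*(-2583) = 46 + 2583 = 2629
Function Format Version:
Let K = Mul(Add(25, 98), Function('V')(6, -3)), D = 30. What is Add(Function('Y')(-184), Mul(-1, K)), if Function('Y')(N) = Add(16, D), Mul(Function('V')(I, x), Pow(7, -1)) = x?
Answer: 2629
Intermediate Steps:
Function('V')(I, x) = Mul(7, x)
K = -2583 (K = Mul(Add(25, 98), Mul(7, -3)) = Mul(123, -21) = -2583)
Function('Y')(N) = 46 (Function('Y')(N) = Add(16, 30) = 46)
Add(Function('Y')(-184), Mul(-1, K)) = Add(46, Mul(-1, -2583)) = Add(46, 2583) = 2629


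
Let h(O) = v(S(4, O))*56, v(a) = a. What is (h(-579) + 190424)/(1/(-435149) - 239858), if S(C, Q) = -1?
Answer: -82838444832/104373968843 ≈ -0.79367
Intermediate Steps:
h(O) = -56 (h(O) = -1*56 = -56)
(h(-579) + 190424)/(1/(-435149) - 239858) = (-56 + 190424)/(1/(-435149) - 239858) = 190368/(-1/435149 - 239858) = 190368/(-104373968843/435149) = 190368*(-435149/104373968843) = -82838444832/104373968843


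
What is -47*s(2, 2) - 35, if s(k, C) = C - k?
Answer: -35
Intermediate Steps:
-47*s(2, 2) - 35 = -47*(2 - 1*2) - 35 = -47*(2 - 2) - 35 = -47*0 - 35 = 0 - 35 = -35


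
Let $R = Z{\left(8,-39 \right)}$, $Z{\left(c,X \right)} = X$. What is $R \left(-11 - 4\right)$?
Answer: $585$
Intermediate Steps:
$R = -39$
$R \left(-11 - 4\right) = - 39 \left(-11 - 4\right) = \left(-39\right) \left(-15\right) = 585$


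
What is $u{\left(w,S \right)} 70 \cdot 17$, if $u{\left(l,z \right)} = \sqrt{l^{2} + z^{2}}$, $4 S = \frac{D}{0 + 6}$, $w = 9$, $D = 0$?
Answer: $10710$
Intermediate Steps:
$S = 0$ ($S = \frac{0 \frac{1}{0 + 6}}{4} = \frac{0 \cdot \frac{1}{6}}{4} = \frac{1}{4} \cdot 0 = 0$)
$u{\left(w,S \right)} 70 \cdot 17 = \sqrt{9^{2} + 0^{2}} \cdot 70 \cdot 17 = \sqrt{81 + 0} \cdot 70 \cdot 17 = \sqrt{81} \cdot 70 \cdot 17 = 9 \cdot 70 \cdot 17 = 630 \cdot 17 = 10710$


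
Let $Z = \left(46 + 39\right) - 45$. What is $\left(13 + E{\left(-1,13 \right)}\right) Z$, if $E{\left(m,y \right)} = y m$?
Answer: $0$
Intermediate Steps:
$E{\left(m,y \right)} = m y$
$Z = 40$ ($Z = 85 - 45 = 40$)
$\left(13 + E{\left(-1,13 \right)}\right) Z = \left(13 - 13\right) 40 = 0 \cdot 40 = 0$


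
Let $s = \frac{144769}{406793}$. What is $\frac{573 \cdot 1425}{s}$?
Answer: $\frac{332156654325}{144769} \approx 2.2944 \cdot 10^{6}$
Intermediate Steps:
$s = \frac{144769}{406793}$ ($s = 144769 \cdot \frac{1}{406793} = \frac{144769}{406793} \approx 0.35588$)
$\frac{573 \cdot 1425}{s} = \frac{573 \cdot 1425}{\frac{144769}{406793}} = 816525 \cdot \frac{406793}{144769} = \frac{332156654325}{144769}$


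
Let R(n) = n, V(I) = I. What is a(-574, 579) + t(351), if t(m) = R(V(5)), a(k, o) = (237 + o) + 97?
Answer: 918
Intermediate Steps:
a(k, o) = 334 + o
t(m) = 5
a(-574, 579) + t(351) = (334 + 579) + 5 = 913 + 5 = 918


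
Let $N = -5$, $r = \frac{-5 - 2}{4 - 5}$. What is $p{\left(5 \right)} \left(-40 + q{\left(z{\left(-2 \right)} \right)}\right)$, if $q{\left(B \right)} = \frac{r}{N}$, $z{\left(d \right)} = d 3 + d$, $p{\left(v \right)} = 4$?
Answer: $- \frac{828}{5} \approx -165.6$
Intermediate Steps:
$r = 7$ ($r = - \frac{7}{-1} = \left(-7\right) \left(-1\right) = 7$)
$z{\left(d \right)} = 4 d$ ($z{\left(d \right)} = 3 d + d = 4 d$)
$q{\left(B \right)} = - \frac{7}{5}$ ($q{\left(B \right)} = \frac{7}{-5} = 7 \left(- \frac{1}{5}\right) = - \frac{7}{5}$)
$p{\left(5 \right)} \left(-40 + q{\left(z{\left(-2 \right)} \right)}\right) = 4 \left(-40 - \frac{7}{5}\right) = 4 \left(- \frac{207}{5}\right) = - \frac{828}{5}$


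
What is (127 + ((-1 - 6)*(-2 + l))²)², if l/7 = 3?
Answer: 317409856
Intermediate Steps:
l = 21 (l = 7*3 = 21)
(127 + ((-1 - 6)*(-2 + l))²)² = (127 + ((-1 - 6)*(-2 + 21))²)² = (127 + (-7*19)²)² = (127 + (-133)²)² = (127 + 17689)² = 17816² = 317409856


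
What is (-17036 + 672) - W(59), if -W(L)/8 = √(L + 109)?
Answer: -16364 + 16*√42 ≈ -16260.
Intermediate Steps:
W(L) = -8*√(109 + L) (W(L) = -8*√(L + 109) = -8*√(109 + L))
(-17036 + 672) - W(59) = (-17036 + 672) - (-8)*√(109 + 59) = -16364 - (-8)*√168 = -16364 - (-8)*2*√42 = -16364 - (-16)*√42 = -16364 + 16*√42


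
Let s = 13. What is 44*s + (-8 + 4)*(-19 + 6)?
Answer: 624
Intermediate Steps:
44*s + (-8 + 4)*(-19 + 6) = 44*13 + (-8 + 4)*(-19 + 6) = 572 - 4*(-13) = 572 + 52 = 624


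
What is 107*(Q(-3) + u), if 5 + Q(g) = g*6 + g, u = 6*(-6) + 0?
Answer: -6634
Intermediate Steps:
u = -36 (u = -36 + 0 = -36)
Q(g) = -5 + 7*g (Q(g) = -5 + (g*6 + g) = -5 + (6*g + g) = -5 + 7*g)
107*(Q(-3) + u) = 107*((-5 + 7*(-3)) - 36) = 107*((-5 - 21) - 36) = 107*(-26 - 36) = 107*(-62) = -6634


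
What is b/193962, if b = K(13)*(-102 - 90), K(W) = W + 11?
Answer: -768/32327 ≈ -0.023757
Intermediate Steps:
K(W) = 11 + W
b = -4608 (b = (11 + 13)*(-102 - 90) = 24*(-192) = -4608)
b/193962 = -4608/193962 = -4608*1/193962 = -768/32327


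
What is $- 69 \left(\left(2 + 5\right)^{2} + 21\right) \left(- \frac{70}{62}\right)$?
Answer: $\frac{169050}{31} \approx 5453.2$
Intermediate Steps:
$- 69 \left(\left(2 + 5\right)^{2} + 21\right) \left(- \frac{70}{62}\right) = - 69 \left(7^{2} + 21\right) \left(\left(-70\right) \frac{1}{62}\right) = - 69 \left(49 + 21\right) \left(- \frac{35}{31}\right) = \left(-69\right) 70 \left(- \frac{35}{31}\right) = \left(-4830\right) \left(- \frac{35}{31}\right) = \frac{169050}{31}$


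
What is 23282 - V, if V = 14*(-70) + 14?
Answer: 24248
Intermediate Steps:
V = -966 (V = -980 + 14 = -966)
23282 - V = 23282 - 1*(-966) = 23282 + 966 = 24248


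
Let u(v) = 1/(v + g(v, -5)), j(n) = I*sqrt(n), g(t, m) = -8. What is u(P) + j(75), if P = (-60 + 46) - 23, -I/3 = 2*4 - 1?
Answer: -1/45 - 105*sqrt(3) ≈ -181.89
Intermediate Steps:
I = -21 (I = -3*(2*4 - 1) = -3*(8 - 1) = -3*7 = -21)
P = -37 (P = -14 - 23 = -37)
j(n) = -21*sqrt(n)
u(v) = 1/(-8 + v) (u(v) = 1/(v - 8) = 1/(-8 + v))
u(P) + j(75) = 1/(-8 - 37) - 105*sqrt(3) = 1/(-45) - 105*sqrt(3) = -1/45 - 105*sqrt(3)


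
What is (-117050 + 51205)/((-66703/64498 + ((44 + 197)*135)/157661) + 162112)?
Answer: -95652271253630/235497028080669 ≈ -0.40617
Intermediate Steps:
(-117050 + 51205)/((-66703/64498 + ((44 + 197)*135)/157661) + 162112) = -65845/((-66703*1/64498 + (241*135)*(1/157661)) + 162112) = -65845/((-9529/9214 + 32535*(1/157661)) + 162112) = -65845/((-9529/9214 + 32535/157661) + 162112) = -65845/(-1202574179/1452688454 + 162112) = -65845/235497028080669/1452688454 = -65845*1452688454/235497028080669 = -95652271253630/235497028080669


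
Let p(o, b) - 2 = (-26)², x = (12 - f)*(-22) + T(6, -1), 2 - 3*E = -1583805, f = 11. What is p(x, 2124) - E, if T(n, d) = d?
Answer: -1581773/3 ≈ -5.2726e+5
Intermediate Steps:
E = 1583807/3 (E = ⅔ - ⅓*(-1583805) = ⅔ + 527935 = 1583807/3 ≈ 5.2794e+5)
x = -23 (x = (12 - 1*11)*(-22) - 1 = (12 - 11)*(-22) - 1 = 1*(-22) - 1 = -22 - 1 = -23)
p(o, b) = 678 (p(o, b) = 2 + (-26)² = 2 + 676 = 678)
p(x, 2124) - E = 678 - 1*1583807/3 = 678 - 1583807/3 = -1581773/3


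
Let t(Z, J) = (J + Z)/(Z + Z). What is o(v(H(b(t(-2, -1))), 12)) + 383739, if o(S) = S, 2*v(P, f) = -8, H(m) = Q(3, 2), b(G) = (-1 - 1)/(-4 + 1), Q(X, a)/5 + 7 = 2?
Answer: 383735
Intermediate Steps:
Q(X, a) = -25 (Q(X, a) = -35 + 5*2 = -35 + 10 = -25)
t(Z, J) = (J + Z)/(2*Z) (t(Z, J) = (J + Z)/((2*Z)) = (J + Z)*(1/(2*Z)) = (J + Z)/(2*Z))
b(G) = ⅔ (b(G) = -2/(-3) = -2*(-⅓) = ⅔)
H(m) = -25
v(P, f) = -4 (v(P, f) = (½)*(-8) = -4)
o(v(H(b(t(-2, -1))), 12)) + 383739 = -4 + 383739 = 383735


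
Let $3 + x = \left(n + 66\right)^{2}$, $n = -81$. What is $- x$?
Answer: $-222$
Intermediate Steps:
$x = 222$ ($x = -3 + \left(-81 + 66\right)^{2} = -3 + \left(-15\right)^{2} = -3 + 225 = 222$)
$- x = \left(-1\right) 222 = -222$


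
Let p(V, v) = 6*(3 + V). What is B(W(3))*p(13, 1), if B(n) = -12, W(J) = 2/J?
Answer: -1152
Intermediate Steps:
p(V, v) = 18 + 6*V
B(W(3))*p(13, 1) = -12*(18 + 6*13) = -12*(18 + 78) = -12*96 = -1152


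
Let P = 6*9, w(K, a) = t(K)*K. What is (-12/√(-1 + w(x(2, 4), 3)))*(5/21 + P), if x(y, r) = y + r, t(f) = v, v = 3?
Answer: -268*√17/7 ≈ -157.86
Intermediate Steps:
t(f) = 3
x(y, r) = r + y
w(K, a) = 3*K
P = 54
(-12/√(-1 + w(x(2, 4), 3)))*(5/21 + P) = (-12/√(-1 + 3*(4 + 2)))*(5/21 + 54) = (-12/√(-1 + 3*6))*(5*(1/21) + 54) = (-12/√(-1 + 18))*(5/21 + 54) = -12*√17/17*(1139/21) = -268*√17/7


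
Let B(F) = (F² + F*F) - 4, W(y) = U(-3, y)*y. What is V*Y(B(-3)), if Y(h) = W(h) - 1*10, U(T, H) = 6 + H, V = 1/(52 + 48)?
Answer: 27/10 ≈ 2.7000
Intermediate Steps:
V = 1/100 ≈ 0.010000
W(y) = y*(6 + y) (W(y) = (6 + y)*y = y*(6 + y))
B(F) = -4 + 2*F² (B(F) = (F² + F²) - 4 = 2*F² - 4 = -4 + 2*F²)
Y(h) = -10 + h*(6 + h) (Y(h) = h*(6 + h) - 1*10 = h*(6 + h) - 10 = -10 + h*(6 + h))
V*Y(B(-3)) = (-10 + (-4 + 2*(-3)²)*(6 + (-4 + 2*(-3)²)))/100 = (-10 + (-4 + 2*9)*(6 + (-4 + 2*9)))/100 = (-10 + (-4 + 18)*(6 + (-4 + 18)))/100 = (-10 + 14*(6 + 14))/100 = (-10 + 14*20)/100 = (-10 + 280)/100 = (1/100)*270 = 27/10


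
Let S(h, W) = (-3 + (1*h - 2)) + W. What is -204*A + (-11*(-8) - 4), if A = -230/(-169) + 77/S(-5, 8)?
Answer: 1294602/169 ≈ 7660.4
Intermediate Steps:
S(h, W) = -5 + W + h (S(h, W) = (-3 + (h - 2)) + W = (-3 + (-2 + h)) + W = (-5 + h) + W = -5 + W + h)
A = -12553/338 (A = -230/(-169) + 77/(-5 + 8 - 5) = -230*(-1/169) + 77/(-2) = 230/169 + 77*(-½) = 230/169 - 77/2 = -12553/338 ≈ -37.139)
-204*A + (-11*(-8) - 4) = -204*(-12553/338) + (-11*(-8) - 4) = 1280406/169 + (88 - 4) = 1280406/169 + 84 = 1294602/169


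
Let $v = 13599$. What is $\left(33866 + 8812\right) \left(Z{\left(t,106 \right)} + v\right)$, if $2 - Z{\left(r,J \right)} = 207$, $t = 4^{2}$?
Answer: $571629132$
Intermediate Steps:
$t = 16$
$Z{\left(r,J \right)} = -205$ ($Z{\left(r,J \right)} = 2 - 207 = -205$)
$\left(33866 + 8812\right) \left(Z{\left(t,106 \right)} + v\right) = \left(33866 + 8812\right) \left(-205 + 13599\right) = 42678 \cdot 13394 = 571629132$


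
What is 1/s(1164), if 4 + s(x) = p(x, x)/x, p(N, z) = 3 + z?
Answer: -388/1163 ≈ -0.33362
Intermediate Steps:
s(x) = -4 + (3 + x)/x
1/s(1164) = 1/(-3 + 3/1164) = 1/(-3 + 3*(1/1164)) = 1/(-3 + 1/388) = 1/(-1163/388) = -388/1163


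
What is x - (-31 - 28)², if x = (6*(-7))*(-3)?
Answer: -3355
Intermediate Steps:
x = 126 (x = -42*(-3) = 126)
x - (-31 - 28)² = 126 - (-31 - 28)² = 126 - 1*(-59)² = 126 - 1*3481 = 126 - 3481 = -3355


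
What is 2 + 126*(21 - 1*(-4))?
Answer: 3152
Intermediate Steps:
2 + 126*(21 - 1*(-4)) = 2 + 126*(21 + 4) = 2 + 126*25 = 2 + 3150 = 3152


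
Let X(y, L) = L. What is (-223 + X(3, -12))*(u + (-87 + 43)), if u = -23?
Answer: 15745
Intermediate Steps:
(-223 + X(3, -12))*(u + (-87 + 43)) = (-223 - 12)*(-23 + (-87 + 43)) = -235*(-23 - 44) = -235*(-67) = 15745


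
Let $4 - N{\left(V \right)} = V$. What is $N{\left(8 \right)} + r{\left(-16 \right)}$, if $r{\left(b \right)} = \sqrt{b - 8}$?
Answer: $-4 + 2 i \sqrt{6} \approx -4.0 + 4.899 i$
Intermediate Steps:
$N{\left(V \right)} = 4 - V$
$r{\left(b \right)} = \sqrt{-8 + b}$
$N{\left(8 \right)} + r{\left(-16 \right)} = \left(4 - 8\right) + \sqrt{-8 - 16} = \left(4 - 8\right) + \sqrt{-24} = -4 + 2 i \sqrt{6}$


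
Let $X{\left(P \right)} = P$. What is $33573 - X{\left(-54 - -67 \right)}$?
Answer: $33560$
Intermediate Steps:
$33573 - X{\left(-54 - -67 \right)} = 33573 - \left(-54 - -67\right) = 33573 - \left(-54 + 67\right) = 33573 - 13 = 33560$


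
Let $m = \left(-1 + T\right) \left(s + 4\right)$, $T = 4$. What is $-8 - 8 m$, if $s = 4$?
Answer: $-200$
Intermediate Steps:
$m = 24$ ($m = \left(-1 + 4\right) \left(4 + 4\right) = 3 \cdot 8 = 24$)
$-8 - 8 m = -8 - 192 = -200$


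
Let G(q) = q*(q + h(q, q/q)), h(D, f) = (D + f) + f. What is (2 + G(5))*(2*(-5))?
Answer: -620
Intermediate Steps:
h(D, f) = D + 2*f
G(q) = q*(2 + 2*q) (G(q) = q*(q + (q + 2*(q/q))) = q*(q + (q + 2*1)) = q*(q + (q + 2)) = q*(q + (2 + q)) = q*(2 + 2*q))
(2 + G(5))*(2*(-5)) = (2 + 2*5*(1 + 5))*(2*(-5)) = (2 + 2*5*6)*(-10) = (2 + 60)*(-10) = 62*(-10) = -620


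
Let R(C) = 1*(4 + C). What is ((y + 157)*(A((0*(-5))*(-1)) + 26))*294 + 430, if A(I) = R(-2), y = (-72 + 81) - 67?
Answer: 815398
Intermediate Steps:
y = -58 (y = 9 - 67 = -58)
R(C) = 4 + C
A(I) = 2 (A(I) = 4 - 2 = 2)
((y + 157)*(A((0*(-5))*(-1)) + 26))*294 + 430 = ((-58 + 157)*(2 + 26))*294 + 430 = (99*28)*294 + 430 = 2772*294 + 430 = 814968 + 430 = 815398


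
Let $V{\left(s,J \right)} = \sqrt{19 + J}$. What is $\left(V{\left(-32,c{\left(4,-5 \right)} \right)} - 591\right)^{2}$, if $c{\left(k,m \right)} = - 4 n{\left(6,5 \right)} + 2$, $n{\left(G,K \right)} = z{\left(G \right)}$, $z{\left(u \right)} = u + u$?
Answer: $349254 - 3546 i \sqrt{3} \approx 3.4925 \cdot 10^{5} - 6141.9 i$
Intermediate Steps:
$z{\left(u \right)} = 2 u$
$n{\left(G,K \right)} = 2 G$
$c{\left(k,m \right)} = -46$ ($c{\left(k,m \right)} = - 4 \cdot 2 \cdot 6 + 2 = \left(-4\right) 12 + 2 = -48 + 2 = -46$)
$\left(V{\left(-32,c{\left(4,-5 \right)} \right)} - 591\right)^{2} = \left(\sqrt{19 - 46} - 591\right)^{2} = \left(\sqrt{-27} - 591\right)^{2} = \left(3 i \sqrt{3} - 591\right)^{2} = \left(-591 + 3 i \sqrt{3}\right)^{2}$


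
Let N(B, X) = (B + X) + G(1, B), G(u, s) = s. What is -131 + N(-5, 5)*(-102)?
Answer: 379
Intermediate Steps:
N(B, X) = X + 2*B (N(B, X) = (B + X) + B = X + 2*B)
-131 + N(-5, 5)*(-102) = -131 + (5 + 2*(-5))*(-102) = -131 + (5 - 10)*(-102) = -131 - 5*(-102) = -131 + 510 = 379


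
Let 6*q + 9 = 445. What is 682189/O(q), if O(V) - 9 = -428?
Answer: -682189/419 ≈ -1628.1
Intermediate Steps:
q = 218/3 (q = -3/2 + (⅙)*445 = -3/2 + 445/6 = 218/3 ≈ 72.667)
O(V) = -419 (O(V) = 9 - 428 = -419)
682189/O(q) = 682189/(-419) = 682189*(-1/419) = -682189/419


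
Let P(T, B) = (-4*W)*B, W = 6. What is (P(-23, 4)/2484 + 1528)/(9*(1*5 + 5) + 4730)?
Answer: 79072/249435 ≈ 0.31700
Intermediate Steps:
P(T, B) = -24*B (P(T, B) = (-4*6)*B = -24*B)
(P(-23, 4)/2484 + 1528)/(9*(1*5 + 5) + 4730) = (-24*4/2484 + 1528)/(9*(1*5 + 5) + 4730) = (-96*1/2484 + 1528)/(9*(5 + 5) + 4730) = (-8/207 + 1528)/(9*10 + 4730) = 316288/(207*(90 + 4730)) = (316288/207)/4820 = (316288/207)*(1/4820) = 79072/249435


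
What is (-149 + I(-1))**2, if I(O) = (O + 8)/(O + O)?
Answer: 93025/4 ≈ 23256.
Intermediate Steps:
I(O) = (8 + O)/(2*O) (I(O) = (8 + O)/((2*O)) = (8 + O)*(1/(2*O)) = (8 + O)/(2*O))
(-149 + I(-1))**2 = (-149 + (1/2)*(8 - 1)/(-1))**2 = (-149 + (1/2)*(-1)*7)**2 = (-149 - 7/2)**2 = (-305/2)**2 = 93025/4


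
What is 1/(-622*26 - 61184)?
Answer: -1/77356 ≈ -1.2927e-5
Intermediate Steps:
1/(-622*26 - 61184) = 1/(-16172 - 61184) = 1/(-77356) = -1/77356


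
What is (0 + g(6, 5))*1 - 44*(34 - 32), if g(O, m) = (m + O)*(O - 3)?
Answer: -55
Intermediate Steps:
g(O, m) = (-3 + O)*(O + m) (g(O, m) = (O + m)*(-3 + O) = (-3 + O)*(O + m))
(0 + g(6, 5))*1 - 44*(34 - 32) = (0 + (6² - 3*6 - 3*5 + 6*5))*1 - 44*(34 - 32) = (0 + (36 - 18 - 15 + 30))*1 - 44*2 = (0 + 33)*1 - 88 = 33*1 - 88 = 33 - 88 = -55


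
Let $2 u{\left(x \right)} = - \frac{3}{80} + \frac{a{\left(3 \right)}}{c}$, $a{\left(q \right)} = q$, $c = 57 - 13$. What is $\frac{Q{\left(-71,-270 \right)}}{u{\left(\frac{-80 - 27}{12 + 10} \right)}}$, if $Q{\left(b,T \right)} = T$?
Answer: $-17600$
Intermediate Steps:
$c = 44$ ($c = 57 - 13 = 44$)
$u{\left(x \right)} = \frac{27}{1760}$ ($u{\left(x \right)} = \frac{- \frac{3}{80} + \frac{3}{44}}{2} = \frac{1}{2} \cdot \frac{27}{880} = \frac{27}{1760}$)
$\frac{Q{\left(-71,-270 \right)}}{u{\left(\frac{-80 - 27}{12 + 10} \right)}} = - \frac{270}{\frac{27}{1760}} = \left(-270\right) \frac{1760}{27} = -17600$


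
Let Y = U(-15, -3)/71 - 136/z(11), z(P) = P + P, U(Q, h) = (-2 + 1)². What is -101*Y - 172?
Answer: 352185/781 ≈ 450.94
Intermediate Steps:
U(Q, h) = 1 (U(Q, h) = (-1)² = 1)
z(P) = 2*P
Y = -4817/781 (Y = 1/71 - 136/(2*11) = 1*(1/71) - 136/22 = 1/71 - 136*1/22 = 1/71 - 68/11 = -4817/781 ≈ -6.1677)
-101*Y - 172 = -101*(-4817/781) - 172 = 486517/781 - 172 = 352185/781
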